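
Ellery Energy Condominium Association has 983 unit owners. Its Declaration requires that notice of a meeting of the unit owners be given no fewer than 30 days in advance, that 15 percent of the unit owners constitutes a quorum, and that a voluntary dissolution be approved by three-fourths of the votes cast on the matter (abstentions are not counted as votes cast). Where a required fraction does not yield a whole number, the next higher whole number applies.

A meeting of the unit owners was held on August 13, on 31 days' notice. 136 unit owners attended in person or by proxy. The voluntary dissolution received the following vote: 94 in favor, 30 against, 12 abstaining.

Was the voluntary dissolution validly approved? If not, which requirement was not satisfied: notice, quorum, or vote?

Invalid — quorum requirement not satisfied.

Notice: 31 days given; 30 required. Satisfied.
Quorum: 15% of 983 = 147.45, rounded up to 148; 136 present. Not satisfied.
Vote: requires three-fourths of the votes cast (136 − 12 abstaining = 124); 3/4 of 124 = 93, so 93 needed; 94 in favor. Satisfied.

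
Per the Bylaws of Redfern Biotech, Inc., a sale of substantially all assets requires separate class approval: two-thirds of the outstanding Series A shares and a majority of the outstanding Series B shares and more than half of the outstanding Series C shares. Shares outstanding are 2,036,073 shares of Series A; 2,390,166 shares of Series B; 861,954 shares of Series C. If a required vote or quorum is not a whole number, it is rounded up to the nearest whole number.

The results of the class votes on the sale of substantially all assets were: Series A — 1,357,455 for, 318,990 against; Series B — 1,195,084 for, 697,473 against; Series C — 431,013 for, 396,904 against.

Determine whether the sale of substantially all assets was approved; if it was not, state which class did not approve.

Series A: 2/3 of 2036073 = 1357382; 1,357,382 required, 1,357,455 in favor — approved.
Series B: a majority of 2390166 is 1195084; 1,195,084 required, 1,195,084 in favor — approved.
Series C: a majority of 861954 is 430978; 430,978 required, 431,013 in favor — approved.

Approved — every class gave the required vote.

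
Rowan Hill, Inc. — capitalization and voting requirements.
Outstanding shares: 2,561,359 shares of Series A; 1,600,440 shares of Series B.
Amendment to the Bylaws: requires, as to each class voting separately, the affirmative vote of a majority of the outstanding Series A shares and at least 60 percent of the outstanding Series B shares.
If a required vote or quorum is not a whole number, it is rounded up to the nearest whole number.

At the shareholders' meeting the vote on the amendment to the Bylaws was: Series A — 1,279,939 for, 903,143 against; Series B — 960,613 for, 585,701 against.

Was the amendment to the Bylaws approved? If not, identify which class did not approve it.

Series A: a majority of 2561359 is 1280680; 1,280,680 required, 1,279,939 in favor — not approved.
Series B: 3/5 of 1600440 = 960264; 960,264 required, 960,613 in favor — approved.

Not approved — the Series A shares did not give the required vote.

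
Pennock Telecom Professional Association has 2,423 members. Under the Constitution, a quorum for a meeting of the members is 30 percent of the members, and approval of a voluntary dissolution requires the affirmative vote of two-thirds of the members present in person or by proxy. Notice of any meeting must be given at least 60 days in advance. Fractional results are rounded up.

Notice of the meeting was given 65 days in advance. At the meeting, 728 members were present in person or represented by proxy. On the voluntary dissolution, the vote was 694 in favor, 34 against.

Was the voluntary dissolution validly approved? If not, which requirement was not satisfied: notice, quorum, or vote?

Valid — all requirements satisfied.

Notice: 65 days given; 60 required. Satisfied.
Quorum: 30% of 2,423 = 726.90, rounded up to 727; 728 present. Satisfied.
Vote: requires two-thirds of those present (728); 2/3 of 728 = 485.33, rounded up to 486, so 486 needed; 694 in favor. Satisfied.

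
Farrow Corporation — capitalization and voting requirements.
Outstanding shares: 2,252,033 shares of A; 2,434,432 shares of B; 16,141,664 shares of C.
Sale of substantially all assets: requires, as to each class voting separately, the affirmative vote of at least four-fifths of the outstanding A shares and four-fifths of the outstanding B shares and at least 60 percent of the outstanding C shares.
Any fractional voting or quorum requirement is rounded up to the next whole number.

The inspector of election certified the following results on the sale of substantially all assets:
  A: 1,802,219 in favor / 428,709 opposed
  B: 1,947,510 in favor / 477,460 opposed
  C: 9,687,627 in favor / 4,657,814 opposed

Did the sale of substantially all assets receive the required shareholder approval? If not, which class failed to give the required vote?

A: 4/5 of 2252033 = 1801626.40, rounded up to 1801627; 1,801,627 required, 1,802,219 in favor — approved.
B: 4/5 of 2434432 = 1947545.60, rounded up to 1947546; 1,947,546 required, 1,947,510 in favor — not approved.
C: 3/5 of 16141664 = 9684998.40, rounded up to 9684999; 9,684,999 required, 9,687,627 in favor — approved.

Not approved — the B shares did not give the required vote.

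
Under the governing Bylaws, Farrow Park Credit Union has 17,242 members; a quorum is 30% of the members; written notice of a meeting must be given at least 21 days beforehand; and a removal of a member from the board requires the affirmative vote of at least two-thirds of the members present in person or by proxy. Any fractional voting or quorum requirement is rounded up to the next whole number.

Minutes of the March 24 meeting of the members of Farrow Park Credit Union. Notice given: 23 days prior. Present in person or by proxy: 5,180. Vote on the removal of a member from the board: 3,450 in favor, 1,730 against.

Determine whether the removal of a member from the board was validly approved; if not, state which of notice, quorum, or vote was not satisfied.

Notice: 23 days given; 21 required. Satisfied.
Quorum: 30% of 17,242 = 5,172.60, rounded up to 5,173; 5,180 present. Satisfied.
Vote: requires two-thirds of those present (5,180); 2/3 of 5180 = 3453.33, rounded up to 3454, so 3,454 needed; 3,450 in favor. Not satisfied.

Invalid — vote requirement not satisfied.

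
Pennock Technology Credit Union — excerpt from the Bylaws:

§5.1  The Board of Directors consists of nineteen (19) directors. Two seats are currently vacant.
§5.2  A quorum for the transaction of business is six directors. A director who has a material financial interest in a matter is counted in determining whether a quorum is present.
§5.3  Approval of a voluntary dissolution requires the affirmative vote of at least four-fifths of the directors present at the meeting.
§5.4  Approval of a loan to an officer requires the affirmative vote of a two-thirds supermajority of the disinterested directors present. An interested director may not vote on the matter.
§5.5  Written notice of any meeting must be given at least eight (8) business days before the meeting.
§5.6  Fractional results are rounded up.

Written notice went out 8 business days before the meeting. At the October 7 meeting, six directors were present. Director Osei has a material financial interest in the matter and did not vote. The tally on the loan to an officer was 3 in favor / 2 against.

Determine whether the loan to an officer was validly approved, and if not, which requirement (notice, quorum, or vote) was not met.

Invalid — vote requirement not satisfied.

Notice: 8 business days given; 8 required (8 ≥ 8). Satisfied.
Quorum: 6 present (interested directors count toward quorum); quorum is 6. Satisfied.
Vote: the loan to an officer requires two-thirds of the disinterested directors present (6 − 1 = 5). 2/3 of 5 = 3.33, rounded up to 4, so 4 affirmative votes are needed; 3 voted in favor. Not satisfied.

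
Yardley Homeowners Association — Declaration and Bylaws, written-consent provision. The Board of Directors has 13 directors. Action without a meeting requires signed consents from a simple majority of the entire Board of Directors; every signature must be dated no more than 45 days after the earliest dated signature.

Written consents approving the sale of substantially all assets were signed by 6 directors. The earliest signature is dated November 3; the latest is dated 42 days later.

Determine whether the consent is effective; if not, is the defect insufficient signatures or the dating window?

Signatures required: a simple majority of 13 — a majority of 13 is 7, so 7 needed; 6 signed. Insufficient.
Dating window: the latest signature is 42 days after the earliest; the limit is 45 days. Within the window.

Not effective — insufficient signatures.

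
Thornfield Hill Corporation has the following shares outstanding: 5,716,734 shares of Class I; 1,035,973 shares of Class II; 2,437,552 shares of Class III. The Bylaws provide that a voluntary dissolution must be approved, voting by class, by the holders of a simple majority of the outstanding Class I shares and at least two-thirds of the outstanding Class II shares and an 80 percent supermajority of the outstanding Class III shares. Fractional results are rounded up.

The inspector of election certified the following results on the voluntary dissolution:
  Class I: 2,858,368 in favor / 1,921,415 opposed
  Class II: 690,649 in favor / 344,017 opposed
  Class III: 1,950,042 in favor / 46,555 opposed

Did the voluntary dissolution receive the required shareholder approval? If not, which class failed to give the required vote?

Approved — every class gave the required vote.

Class I: a majority of 5716734 is 2858368; 2,858,368 required, 2,858,368 in favor — approved.
Class II: 2/3 of 1035973 = 690648.67, rounded up to 690649; 690,649 required, 690,649 in favor — approved.
Class III: 4/5 of 2437552 = 1950041.60, rounded up to 1950042; 1,950,042 required, 1,950,042 in favor — approved.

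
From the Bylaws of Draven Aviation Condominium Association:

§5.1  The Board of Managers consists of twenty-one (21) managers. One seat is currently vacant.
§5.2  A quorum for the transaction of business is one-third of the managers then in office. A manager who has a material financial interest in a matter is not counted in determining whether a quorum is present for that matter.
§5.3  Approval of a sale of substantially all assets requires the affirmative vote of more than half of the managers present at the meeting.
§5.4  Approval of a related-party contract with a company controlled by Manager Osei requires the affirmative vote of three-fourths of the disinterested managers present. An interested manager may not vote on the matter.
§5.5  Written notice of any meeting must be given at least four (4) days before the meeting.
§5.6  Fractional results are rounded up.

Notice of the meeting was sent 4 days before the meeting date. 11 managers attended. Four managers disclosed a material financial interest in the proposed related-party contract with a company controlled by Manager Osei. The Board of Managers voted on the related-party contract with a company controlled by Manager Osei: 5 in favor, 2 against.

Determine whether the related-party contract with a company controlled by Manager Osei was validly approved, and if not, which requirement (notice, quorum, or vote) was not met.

Invalid — vote requirement not satisfied.

Notice: 4 days given; 4 required (4 ≥ 4). Satisfied.
Quorum: 11 present, but the 4 interested managers do not count, leaving 7. Quorum is 7. Satisfied.
Vote: the related-party contract with a company controlled by Manager Osei requires three-fourths of the disinterested managers present (11 − 4 = 7). 3/4 of 7 = 5.25, rounded up to 6, so 6 affirmative votes are needed; 5 voted in favor. Not satisfied.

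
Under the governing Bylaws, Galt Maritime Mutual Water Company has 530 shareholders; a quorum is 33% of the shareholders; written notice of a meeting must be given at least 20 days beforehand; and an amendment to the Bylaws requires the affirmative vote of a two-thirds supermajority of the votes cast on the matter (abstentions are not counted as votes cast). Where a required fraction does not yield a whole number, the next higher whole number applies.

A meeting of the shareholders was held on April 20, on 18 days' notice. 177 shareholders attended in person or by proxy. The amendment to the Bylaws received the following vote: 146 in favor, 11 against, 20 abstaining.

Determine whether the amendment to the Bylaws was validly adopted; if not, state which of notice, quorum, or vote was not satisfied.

Invalid — notice requirement not satisfied.

Notice: 18 days given; 20 required. Not satisfied.
Quorum: 33% of 530 = 174.90, rounded up to 175; 177 present. Satisfied.
Vote: requires two-thirds of the votes cast (177 − 20 abstaining = 157); 2/3 of 157 = 104.67, rounded up to 105, so 105 needed; 146 in favor. Satisfied.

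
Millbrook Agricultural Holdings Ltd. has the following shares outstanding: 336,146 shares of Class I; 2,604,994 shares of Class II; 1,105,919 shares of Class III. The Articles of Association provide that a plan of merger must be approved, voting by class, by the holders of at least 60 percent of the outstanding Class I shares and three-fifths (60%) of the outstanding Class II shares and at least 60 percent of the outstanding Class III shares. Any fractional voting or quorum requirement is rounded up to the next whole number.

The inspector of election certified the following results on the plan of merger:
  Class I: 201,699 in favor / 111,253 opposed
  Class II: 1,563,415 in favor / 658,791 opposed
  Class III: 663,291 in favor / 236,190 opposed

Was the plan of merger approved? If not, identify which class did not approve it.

Class I: 3/5 of 336146 = 201687.60, rounded up to 201688; 201,688 required, 201,699 in favor — approved.
Class II: 3/5 of 2604994 = 1562996.40, rounded up to 1562997; 1,562,997 required, 1,563,415 in favor — approved.
Class III: 3/5 of 1105919 = 663551.40, rounded up to 663552; 663,552 required, 663,291 in favor — not approved.

Not approved — the Class III shares did not give the required vote.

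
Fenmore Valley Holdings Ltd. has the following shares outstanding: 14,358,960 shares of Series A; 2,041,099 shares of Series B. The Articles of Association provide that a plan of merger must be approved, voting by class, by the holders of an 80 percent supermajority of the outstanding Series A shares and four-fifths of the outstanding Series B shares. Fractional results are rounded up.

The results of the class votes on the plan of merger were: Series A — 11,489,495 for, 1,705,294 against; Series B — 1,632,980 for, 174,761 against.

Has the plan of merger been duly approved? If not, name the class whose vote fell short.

Approved — every class gave the required vote.

Series A: 4/5 of 14358960 = 11487168; 11,487,168 required, 11,489,495 in favor — approved.
Series B: 4/5 of 2041099 = 1632879.20, rounded up to 1632880; 1,632,880 required, 1,632,980 in favor — approved.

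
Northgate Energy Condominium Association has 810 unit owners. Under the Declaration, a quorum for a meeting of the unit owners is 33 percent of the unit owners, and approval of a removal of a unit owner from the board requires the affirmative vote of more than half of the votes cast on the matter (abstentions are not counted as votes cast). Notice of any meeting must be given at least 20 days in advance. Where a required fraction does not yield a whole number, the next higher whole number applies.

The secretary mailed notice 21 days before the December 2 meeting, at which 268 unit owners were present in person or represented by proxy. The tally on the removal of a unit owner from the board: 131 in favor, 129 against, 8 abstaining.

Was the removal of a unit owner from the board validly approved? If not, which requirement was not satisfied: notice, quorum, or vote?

Notice: 21 days given; 20 required. Satisfied.
Quorum: 33% of 810 = 267.30, rounded up to 268; 268 present. Satisfied.
Vote: requires a majority of the votes cast (268 − 8 abstaining = 260); a majority of 260 is 131, so 131 needed; 131 in favor. Satisfied.

Valid — all requirements satisfied.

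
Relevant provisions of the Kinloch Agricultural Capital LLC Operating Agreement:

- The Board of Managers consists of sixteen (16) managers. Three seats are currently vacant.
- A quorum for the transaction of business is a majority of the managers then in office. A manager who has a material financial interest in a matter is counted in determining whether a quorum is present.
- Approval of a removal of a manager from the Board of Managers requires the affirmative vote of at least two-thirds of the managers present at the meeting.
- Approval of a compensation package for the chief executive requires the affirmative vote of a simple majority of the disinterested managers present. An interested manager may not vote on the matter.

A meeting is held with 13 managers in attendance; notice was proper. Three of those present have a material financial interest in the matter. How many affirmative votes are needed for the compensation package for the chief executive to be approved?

The compensation package for the chief executive requires a majority of the disinterested managers present (13 − 3 = 10).
A majority of 10 is 6.

6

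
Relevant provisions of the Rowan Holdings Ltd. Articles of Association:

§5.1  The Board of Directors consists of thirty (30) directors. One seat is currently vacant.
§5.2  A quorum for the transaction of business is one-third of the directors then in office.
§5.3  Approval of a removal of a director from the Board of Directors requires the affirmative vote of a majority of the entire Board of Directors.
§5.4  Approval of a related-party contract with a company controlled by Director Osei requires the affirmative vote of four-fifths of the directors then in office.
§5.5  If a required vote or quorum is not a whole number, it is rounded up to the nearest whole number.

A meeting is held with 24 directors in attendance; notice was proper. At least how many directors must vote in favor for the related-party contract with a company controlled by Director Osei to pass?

The related-party contract with a company controlled by Director Osei requires four-fifths of the directors then in office (29).
4/5 of 29 = 23.20, rounded up to 24.

24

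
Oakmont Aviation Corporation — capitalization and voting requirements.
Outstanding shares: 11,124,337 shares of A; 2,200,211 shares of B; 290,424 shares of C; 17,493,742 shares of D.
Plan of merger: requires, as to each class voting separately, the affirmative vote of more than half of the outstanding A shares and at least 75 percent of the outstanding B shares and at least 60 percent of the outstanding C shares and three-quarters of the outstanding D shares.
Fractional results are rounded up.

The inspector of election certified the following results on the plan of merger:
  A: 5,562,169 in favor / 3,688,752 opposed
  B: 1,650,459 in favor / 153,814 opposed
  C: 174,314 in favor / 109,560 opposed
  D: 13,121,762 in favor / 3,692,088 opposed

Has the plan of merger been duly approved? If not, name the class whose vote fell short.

Approved — every class gave the required vote.

A: a majority of 11124337 is 5562169; 5,562,169 required, 5,562,169 in favor — approved.
B: 3/4 of 2200211 = 1650158.25, rounded up to 1650159; 1,650,159 required, 1,650,459 in favor — approved.
C: 3/5 of 290424 = 174254.40, rounded up to 174255; 174,255 required, 174,314 in favor — approved.
D: 3/4 of 17493742 = 13120306.50, rounded up to 13120307; 13,120,307 required, 13,121,762 in favor — approved.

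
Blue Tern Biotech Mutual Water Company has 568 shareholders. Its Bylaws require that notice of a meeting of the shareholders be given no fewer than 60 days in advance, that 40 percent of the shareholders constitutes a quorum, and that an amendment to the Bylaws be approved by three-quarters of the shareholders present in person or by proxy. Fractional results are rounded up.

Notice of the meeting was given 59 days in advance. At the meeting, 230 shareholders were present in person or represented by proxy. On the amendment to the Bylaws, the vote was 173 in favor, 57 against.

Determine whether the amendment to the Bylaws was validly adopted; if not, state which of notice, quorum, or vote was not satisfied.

Invalid — notice requirement not satisfied.

Notice: 59 days given; 60 required. Not satisfied.
Quorum: 40% of 568 = 227.20, rounded up to 228; 230 present. Satisfied.
Vote: requires three-fourths of those present (230); 3/4 of 230 = 172.50, rounded up to 173, so 173 needed; 173 in favor. Satisfied.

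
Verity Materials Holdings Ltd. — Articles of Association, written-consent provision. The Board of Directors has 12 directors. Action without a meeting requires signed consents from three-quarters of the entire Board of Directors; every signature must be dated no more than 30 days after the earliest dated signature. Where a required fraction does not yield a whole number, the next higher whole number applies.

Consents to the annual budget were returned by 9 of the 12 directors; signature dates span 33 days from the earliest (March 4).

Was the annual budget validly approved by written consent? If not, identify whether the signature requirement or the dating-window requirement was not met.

Signatures required: three-quarters of 12 — 3/4 of 12 = 9, so 9 needed; 9 signed. Sufficient.
Dating window: the latest signature is 33 days after the earliest; the limit is 30 days. Outside the window.

Not effective — dating-window requirement not satisfied.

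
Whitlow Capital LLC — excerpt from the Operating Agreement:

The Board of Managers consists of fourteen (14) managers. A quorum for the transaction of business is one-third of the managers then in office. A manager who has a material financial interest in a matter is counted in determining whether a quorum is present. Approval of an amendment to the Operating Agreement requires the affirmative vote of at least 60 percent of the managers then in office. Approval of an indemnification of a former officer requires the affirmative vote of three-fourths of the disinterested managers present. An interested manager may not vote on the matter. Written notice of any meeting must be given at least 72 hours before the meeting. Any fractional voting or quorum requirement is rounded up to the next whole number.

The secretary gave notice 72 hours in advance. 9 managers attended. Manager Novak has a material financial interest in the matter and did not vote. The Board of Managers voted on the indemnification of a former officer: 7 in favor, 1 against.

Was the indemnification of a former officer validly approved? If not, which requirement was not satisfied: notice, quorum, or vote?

Valid — all requirements satisfied.

Notice: 72 hours given; 72 required (72 ≥ 72). Satisfied.
Quorum: 9 present (interested managers count toward quorum); quorum is 5. Satisfied.
Vote: the indemnification of a former officer requires three-fourths of the disinterested managers present (9 − 1 = 8). 3/4 of 8 = 6, so 6 affirmative votes are needed; 7 voted in favor. Satisfied.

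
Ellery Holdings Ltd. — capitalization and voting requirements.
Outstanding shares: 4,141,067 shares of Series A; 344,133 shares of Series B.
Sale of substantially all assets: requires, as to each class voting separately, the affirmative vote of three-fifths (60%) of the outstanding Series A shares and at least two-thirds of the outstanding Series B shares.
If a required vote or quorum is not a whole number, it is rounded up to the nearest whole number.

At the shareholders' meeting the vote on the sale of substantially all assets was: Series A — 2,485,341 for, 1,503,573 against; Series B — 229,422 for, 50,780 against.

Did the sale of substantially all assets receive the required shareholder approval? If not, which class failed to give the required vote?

Series A: 3/5 of 4141067 = 2484640.20, rounded up to 2484641; 2,484,641 required, 2,485,341 in favor — approved.
Series B: 2/3 of 344133 = 229422; 229,422 required, 229,422 in favor — approved.

Approved — every class gave the required vote.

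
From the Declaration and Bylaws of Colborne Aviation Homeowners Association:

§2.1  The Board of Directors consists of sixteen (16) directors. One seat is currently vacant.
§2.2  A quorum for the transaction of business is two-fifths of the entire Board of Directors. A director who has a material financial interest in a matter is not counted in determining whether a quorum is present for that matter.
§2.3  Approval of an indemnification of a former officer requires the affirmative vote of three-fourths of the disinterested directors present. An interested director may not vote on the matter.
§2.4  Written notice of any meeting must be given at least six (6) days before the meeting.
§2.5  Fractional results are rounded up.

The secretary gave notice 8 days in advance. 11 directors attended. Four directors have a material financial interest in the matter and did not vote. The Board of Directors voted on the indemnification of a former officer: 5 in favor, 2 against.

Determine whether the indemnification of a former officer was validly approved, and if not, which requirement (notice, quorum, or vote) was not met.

Invalid — vote requirement not satisfied.

Notice: 8 days given; 6 required (8 ≥ 6). Satisfied.
Quorum: 11 present, but the 4 interested directors do not count, leaving 7. Quorum is 7. Satisfied.
Vote: the indemnification of a former officer requires three-fourths of the disinterested directors present (11 − 4 = 7). 3/4 of 7 = 5.25, rounded up to 6, so 6 affirmative votes are needed; 5 voted in favor. Not satisfied.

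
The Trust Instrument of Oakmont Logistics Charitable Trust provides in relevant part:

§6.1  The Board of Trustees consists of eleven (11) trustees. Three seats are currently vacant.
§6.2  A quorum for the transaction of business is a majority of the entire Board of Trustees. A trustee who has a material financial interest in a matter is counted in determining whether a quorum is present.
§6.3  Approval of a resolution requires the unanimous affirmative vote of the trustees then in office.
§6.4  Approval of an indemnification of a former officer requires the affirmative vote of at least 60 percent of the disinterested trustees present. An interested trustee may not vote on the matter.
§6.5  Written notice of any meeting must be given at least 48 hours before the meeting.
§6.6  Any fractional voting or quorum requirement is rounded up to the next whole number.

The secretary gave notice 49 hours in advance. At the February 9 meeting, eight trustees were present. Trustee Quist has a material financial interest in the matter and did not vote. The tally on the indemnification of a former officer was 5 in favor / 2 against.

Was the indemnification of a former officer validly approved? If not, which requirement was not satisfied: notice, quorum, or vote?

Notice: 49 hours given; 48 required (49 ≥ 48). Satisfied.
Quorum: 8 present (interested trustees count toward quorum); quorum is 6. Satisfied.
Vote: the indemnification of a former officer requires three-fifths of the disinterested trustees present (8 − 1 = 7). 3/5 of 7 = 4.20, rounded up to 5, so 5 affirmative votes are needed; 5 voted in favor. Satisfied.

Valid — all requirements satisfied.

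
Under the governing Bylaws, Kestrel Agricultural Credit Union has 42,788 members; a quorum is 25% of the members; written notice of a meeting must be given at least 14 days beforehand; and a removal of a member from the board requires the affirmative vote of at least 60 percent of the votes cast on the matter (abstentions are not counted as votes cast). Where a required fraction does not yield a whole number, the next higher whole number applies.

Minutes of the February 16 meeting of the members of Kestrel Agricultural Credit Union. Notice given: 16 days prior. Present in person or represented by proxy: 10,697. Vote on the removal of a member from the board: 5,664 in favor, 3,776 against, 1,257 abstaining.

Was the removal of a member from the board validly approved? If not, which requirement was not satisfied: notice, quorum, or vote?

Valid — all requirements satisfied.

Notice: 16 days given; 14 required. Satisfied.
Quorum: 25% of 42,788 = 10,697; 10,697 present. Satisfied.
Vote: requires three-fifths of the votes cast (10,697 − 1,257 abstaining = 9,440); 3/5 of 9440 = 5664, so 5,664 needed; 5,664 in favor. Satisfied.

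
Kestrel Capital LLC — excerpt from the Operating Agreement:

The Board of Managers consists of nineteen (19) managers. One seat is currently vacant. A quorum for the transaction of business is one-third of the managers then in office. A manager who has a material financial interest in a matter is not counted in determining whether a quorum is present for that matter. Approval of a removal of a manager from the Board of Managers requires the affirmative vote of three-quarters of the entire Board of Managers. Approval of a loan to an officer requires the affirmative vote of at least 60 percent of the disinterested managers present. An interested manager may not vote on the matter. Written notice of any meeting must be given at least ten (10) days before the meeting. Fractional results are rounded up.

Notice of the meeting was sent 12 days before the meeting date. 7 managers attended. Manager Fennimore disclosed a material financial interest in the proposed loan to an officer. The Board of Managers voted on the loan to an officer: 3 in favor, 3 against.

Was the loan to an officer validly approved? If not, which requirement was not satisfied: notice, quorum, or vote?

Notice: 12 days given; 10 required (12 ≥ 10). Satisfied.
Quorum: 7 present, but the 1 interested manager does not count, leaving 6. Quorum is 6. Satisfied.
Vote: the loan to an officer requires three-fifths of the disinterested managers present (7 − 1 = 6). 3/5 of 6 = 3.60, rounded up to 4, so 4 affirmative votes are needed; 3 voted in favor. Not satisfied.

Invalid — vote requirement not satisfied.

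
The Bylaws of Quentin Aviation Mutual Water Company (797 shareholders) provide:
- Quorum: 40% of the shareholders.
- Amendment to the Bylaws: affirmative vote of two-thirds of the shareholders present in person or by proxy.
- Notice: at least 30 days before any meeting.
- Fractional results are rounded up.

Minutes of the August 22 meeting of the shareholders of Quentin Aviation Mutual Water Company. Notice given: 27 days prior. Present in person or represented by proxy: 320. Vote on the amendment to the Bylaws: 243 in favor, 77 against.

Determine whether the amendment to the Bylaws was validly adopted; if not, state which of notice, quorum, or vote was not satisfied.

Notice: 27 days given; 30 required. Not satisfied.
Quorum: 40% of 797 = 318.80, rounded up to 319; 320 present. Satisfied.
Vote: requires two-thirds of those present (320); 2/3 of 320 = 213.33, rounded up to 214, so 214 needed; 243 in favor. Satisfied.

Invalid — notice requirement not satisfied.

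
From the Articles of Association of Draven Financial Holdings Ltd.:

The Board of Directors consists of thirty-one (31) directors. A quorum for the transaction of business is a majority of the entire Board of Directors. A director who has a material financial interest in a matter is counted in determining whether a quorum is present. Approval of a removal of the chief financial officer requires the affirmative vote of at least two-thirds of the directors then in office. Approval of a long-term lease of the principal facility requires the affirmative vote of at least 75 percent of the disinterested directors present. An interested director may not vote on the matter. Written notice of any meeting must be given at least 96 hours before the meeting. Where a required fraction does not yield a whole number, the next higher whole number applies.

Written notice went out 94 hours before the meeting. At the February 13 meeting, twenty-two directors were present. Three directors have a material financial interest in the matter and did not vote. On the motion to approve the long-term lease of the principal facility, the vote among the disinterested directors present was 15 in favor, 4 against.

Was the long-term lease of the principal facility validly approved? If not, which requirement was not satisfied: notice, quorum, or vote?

Invalid — notice requirement not satisfied.

Notice: 94 hours given; 96 required (94 < 96). Not satisfied.
Quorum: 22 present (interested directors count toward quorum); quorum is 16. Satisfied.
Vote: the long-term lease of the principal facility requires three-fourths of the disinterested directors present (22 − 3 = 19). 3/4 of 19 = 14.25, rounded up to 15, so 15 affirmative votes are needed; 15 voted in favor. Satisfied.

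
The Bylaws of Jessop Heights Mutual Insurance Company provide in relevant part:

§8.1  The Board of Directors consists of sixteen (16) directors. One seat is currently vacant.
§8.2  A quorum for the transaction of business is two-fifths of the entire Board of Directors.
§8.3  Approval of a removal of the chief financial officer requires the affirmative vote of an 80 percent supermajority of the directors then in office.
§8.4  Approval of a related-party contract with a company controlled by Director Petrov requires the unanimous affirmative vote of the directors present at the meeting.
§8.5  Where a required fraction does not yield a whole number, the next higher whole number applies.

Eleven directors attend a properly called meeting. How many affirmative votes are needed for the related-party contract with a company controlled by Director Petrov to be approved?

The related-party contract with a company controlled by Director Petrov requires the unanimous vote of the directors present (11).
Unanimous means all 11.

11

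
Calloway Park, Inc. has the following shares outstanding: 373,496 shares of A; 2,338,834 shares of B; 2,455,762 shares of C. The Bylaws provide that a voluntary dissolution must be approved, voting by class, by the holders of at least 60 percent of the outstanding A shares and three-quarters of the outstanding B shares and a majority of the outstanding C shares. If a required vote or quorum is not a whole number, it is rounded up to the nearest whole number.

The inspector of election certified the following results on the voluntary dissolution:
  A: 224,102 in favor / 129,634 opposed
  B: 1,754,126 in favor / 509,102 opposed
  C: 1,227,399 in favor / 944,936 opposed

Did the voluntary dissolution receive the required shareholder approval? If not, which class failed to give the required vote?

A: 3/5 of 373496 = 224097.60, rounded up to 224098; 224,098 required, 224,102 in favor — approved.
B: 3/4 of 2338834 = 1754125.50, rounded up to 1754126; 1,754,126 required, 1,754,126 in favor — approved.
C: a majority of 2455762 is 1227882; 1,227,882 required, 1,227,399 in favor — not approved.

Not approved — the C shares did not give the required vote.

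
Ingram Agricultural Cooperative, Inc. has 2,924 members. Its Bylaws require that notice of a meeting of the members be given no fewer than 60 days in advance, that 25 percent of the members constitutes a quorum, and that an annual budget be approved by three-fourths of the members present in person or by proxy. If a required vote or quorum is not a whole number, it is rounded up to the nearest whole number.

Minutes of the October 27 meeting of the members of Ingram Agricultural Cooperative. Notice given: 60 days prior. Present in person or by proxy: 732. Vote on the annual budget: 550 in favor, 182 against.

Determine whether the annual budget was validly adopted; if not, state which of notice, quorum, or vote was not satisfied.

Notice: 60 days given; 60 required. Satisfied.
Quorum: 25% of 2,924 = 731; 732 present. Satisfied.
Vote: requires three-fourths of those present (732); 3/4 of 732 = 549, so 549 needed; 550 in favor. Satisfied.

Valid — all requirements satisfied.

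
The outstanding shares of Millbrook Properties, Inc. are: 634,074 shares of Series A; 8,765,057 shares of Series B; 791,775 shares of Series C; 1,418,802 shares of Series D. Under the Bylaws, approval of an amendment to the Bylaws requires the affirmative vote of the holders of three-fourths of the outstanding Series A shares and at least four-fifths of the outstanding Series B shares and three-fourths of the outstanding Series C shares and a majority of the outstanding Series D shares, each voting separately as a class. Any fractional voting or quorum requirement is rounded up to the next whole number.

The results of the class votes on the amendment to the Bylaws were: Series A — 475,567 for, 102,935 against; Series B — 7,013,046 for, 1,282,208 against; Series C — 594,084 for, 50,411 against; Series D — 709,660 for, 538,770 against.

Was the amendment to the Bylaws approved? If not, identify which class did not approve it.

Series A: 3/4 of 634074 = 475555.50, rounded up to 475556; 475,556 required, 475,567 in favor — approved.
Series B: 4/5 of 8765057 = 7012045.60, rounded up to 7012046; 7,012,046 required, 7,013,046 in favor — approved.
Series C: 3/4 of 791775 = 593831.25, rounded up to 593832; 593,832 required, 594,084 in favor — approved.
Series D: a majority of 1418802 is 709402; 709,402 required, 709,660 in favor — approved.

Approved — every class gave the required vote.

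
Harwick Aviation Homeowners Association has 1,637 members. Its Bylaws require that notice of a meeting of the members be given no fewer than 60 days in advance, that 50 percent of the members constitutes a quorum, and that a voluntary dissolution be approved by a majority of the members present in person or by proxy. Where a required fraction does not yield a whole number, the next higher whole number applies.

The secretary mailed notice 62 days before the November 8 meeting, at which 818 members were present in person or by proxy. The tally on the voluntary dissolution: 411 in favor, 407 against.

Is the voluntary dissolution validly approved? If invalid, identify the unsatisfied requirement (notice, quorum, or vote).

Invalid — quorum requirement not satisfied.

Notice: 62 days given; 60 required. Satisfied.
Quorum: 50% of 1,637 = 818.50, rounded up to 819; 818 present. Not satisfied.
Vote: requires a majority of those present (818); a majority of 818 is 410, so 410 needed; 411 in favor. Satisfied.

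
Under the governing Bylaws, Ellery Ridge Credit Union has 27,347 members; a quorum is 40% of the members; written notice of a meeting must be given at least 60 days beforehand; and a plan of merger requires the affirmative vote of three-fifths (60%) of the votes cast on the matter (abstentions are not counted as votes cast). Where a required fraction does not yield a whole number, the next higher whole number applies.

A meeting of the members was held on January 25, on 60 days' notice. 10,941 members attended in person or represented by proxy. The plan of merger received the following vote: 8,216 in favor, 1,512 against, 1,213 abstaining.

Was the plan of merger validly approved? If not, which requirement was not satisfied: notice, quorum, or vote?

Valid — all requirements satisfied.

Notice: 60 days given; 60 required. Satisfied.
Quorum: 40% of 27,347 = 10,938.80, rounded up to 10,939; 10,941 present. Satisfied.
Vote: requires three-fifths of the votes cast (10,941 − 1,213 abstaining = 9,728); 3/5 of 9728 = 5836.80, rounded up to 5837, so 5,837 needed; 8,216 in favor. Satisfied.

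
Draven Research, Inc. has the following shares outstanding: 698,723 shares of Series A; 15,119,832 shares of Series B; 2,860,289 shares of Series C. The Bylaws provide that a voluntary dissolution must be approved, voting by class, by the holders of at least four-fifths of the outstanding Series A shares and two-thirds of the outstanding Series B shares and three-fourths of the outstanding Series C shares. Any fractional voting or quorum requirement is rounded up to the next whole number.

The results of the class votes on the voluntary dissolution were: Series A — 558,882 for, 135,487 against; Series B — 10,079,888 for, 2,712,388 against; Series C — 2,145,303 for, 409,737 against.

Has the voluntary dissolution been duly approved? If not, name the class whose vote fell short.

Not approved — the Series A shares did not give the required vote.

Series A: 4/5 of 698723 = 558978.40, rounded up to 558979; 558,979 required, 558,882 in favor — not approved.
Series B: 2/3 of 15119832 = 10079888; 10,079,888 required, 10,079,888 in favor — approved.
Series C: 3/4 of 2860289 = 2145216.75, rounded up to 2145217; 2,145,217 required, 2,145,303 in favor — approved.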